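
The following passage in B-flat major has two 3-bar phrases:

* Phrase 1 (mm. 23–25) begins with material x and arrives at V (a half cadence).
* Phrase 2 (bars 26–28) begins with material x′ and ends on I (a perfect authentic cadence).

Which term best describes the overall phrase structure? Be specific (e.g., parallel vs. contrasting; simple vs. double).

Phrase 1 ends with a half cadence (weaker) and phrase 2 with a perfect authentic cadence (stronger): antecedent + consequent = a period.
The two phrases open with the same material (x / x′), so the period is parallel.

parallel period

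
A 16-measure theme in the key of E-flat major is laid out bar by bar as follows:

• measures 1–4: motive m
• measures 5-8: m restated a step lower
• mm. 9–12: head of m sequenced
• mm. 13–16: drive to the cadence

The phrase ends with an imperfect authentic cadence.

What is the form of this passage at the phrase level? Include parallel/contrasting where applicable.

Basic idea (mm. 1-4) + its repetition (mm. 5-8) form the presentation; fragmentation and cadence (mm. 9–16) form the continuation — the 16-bar whole is a sentence.

sentence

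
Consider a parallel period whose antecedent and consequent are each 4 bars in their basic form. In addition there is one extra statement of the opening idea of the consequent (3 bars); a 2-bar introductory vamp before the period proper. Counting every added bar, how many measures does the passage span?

13 measures

Basic parallel period: 4 + 4 = 8 bars.
8 (basic form) + 3 (extra statement) + 2 (introduction) = 13.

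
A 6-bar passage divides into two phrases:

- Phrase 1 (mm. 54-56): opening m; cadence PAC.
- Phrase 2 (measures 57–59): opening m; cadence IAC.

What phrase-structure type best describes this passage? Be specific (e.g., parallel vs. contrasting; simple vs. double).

The second phrase closes with an imperfect authentic cadence, which is not stronger than the first phrase's perfect authentic cadence; without a weak→strong cadential pair there is no antecedent–consequent relationship, so this is a phrase group rather than a period.

phrase group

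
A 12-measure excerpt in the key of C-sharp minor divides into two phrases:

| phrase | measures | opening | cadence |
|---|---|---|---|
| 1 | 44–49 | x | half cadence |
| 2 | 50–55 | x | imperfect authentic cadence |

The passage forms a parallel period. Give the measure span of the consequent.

The phrase ending with the weaker cadence (half cadence) is the antecedent; the one ending more conclusively (imperfect authentic cadence) is the consequent. The consequent is measures 50–55.

measures 50–55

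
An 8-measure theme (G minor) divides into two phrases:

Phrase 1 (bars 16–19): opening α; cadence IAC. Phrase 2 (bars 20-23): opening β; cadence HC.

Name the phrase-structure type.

phrase group

The second phrase closes with a half cadence, which is not stronger than the first phrase's imperfect authentic cadence; without a weak→strong cadential pair there is no antecedent–consequent relationship, so this is a phrase group rather than a period.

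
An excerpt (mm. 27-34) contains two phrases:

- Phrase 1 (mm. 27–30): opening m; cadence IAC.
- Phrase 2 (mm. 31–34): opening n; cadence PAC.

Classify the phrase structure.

contrasting period

Phrase 1 ends with an imperfect authentic cadence (weaker) and phrase 2 with a perfect authentic cadence (stronger): antecedent + consequent = a period.
The two phrases open with different material (m / n), so the period is contrasting.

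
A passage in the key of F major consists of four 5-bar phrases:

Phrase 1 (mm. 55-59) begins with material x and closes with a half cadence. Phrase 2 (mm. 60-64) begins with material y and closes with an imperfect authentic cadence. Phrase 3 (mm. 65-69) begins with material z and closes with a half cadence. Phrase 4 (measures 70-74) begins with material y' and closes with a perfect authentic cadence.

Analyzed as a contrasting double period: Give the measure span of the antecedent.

In a double period the four phrases pair into a large antecedent (phrases 1–2, ending imperfect authentic cadence) and a large consequent (phrases 3–4, ending perfect authentic cadence). The antecedent spans measures 55–64.

measures 55–64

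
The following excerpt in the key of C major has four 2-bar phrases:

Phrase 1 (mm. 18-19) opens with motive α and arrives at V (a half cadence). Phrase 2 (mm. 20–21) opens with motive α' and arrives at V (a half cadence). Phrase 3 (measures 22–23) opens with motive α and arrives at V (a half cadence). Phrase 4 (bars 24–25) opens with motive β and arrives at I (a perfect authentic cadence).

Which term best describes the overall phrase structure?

Four phrases in two halves: the first half (mm. 18–21) ends with a half cadence, the second (measures 22-25) with a perfect authentic cadence — a large antecedent–consequent pair, i.e. a double period.
Phrase 3 begins with the same material as phrase 1, making it parallel.

parallel double period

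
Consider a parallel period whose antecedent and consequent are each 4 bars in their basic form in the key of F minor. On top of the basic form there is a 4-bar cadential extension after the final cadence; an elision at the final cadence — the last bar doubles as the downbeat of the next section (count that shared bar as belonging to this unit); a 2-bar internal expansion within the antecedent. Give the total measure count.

Basic parallel period: 4 + 4 = 8 bars.
8 (basic form) + 4 (cadential extension) + 2 (internal expansion) = 14.
The elision shares a bar with the next section but does not change this unit's count.

14 measures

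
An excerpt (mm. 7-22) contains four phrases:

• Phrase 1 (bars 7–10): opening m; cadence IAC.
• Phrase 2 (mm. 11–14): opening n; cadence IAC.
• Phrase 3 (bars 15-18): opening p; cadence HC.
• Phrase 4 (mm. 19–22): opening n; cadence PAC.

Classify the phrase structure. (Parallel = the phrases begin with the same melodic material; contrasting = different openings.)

Four phrases in two halves: the first half (mm. 7–14) ends with an imperfect authentic cadence, the second (bars 15-22) with a perfect authentic cadence — a large antecedent–consequent pair, i.e. a double period.
Phrase 3 begins with different material from phrase 1, making it contrasting.

contrasting double period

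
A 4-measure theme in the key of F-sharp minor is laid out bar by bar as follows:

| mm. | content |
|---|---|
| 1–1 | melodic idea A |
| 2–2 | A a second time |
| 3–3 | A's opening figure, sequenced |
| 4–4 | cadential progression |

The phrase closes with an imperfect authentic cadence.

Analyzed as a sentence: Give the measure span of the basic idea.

The presentation of a sentence is the basic idea (measure 1) plus its repetition (m. 2); the basic idea is therefore m. 1.

measures 1–1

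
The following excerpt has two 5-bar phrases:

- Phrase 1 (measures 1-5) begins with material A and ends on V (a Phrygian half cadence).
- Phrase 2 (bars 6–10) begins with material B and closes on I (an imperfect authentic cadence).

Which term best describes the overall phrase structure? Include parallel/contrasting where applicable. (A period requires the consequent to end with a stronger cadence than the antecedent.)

Phrase 1 ends with a Phrygian half cadence (weaker) and phrase 2 with an imperfect authentic cadence (stronger): antecedent + consequent = a period.
The two phrases open with different material (A / B), so the period is contrasting.

contrasting period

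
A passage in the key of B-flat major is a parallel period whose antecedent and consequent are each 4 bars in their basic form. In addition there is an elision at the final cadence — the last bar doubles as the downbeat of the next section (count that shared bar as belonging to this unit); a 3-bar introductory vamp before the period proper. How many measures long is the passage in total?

11 measures

Basic parallel period: 4 + 4 = 8 bars.
8 (basic form) + 3 (introduction) = 11.
The elision shares a bar with the next section but does not change this unit's count.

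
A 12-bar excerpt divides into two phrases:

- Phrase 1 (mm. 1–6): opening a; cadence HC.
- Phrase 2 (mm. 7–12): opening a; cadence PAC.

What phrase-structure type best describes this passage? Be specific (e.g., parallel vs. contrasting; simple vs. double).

Phrase 1 ends with a half cadence (weaker) and phrase 2 with a perfect authentic cadence (stronger): antecedent + consequent = a period.
The two phrases open with the same material (a / a), so the period is parallel.

parallel period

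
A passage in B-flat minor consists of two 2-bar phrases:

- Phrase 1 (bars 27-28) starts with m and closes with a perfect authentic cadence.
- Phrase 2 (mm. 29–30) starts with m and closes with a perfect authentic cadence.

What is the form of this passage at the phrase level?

repeated phrase

Both phrases have the same opening (m) and the same cadence (perfect authentic cadence): the second is a restatement, not a consequent, so this is a repeated phrase rather than a period.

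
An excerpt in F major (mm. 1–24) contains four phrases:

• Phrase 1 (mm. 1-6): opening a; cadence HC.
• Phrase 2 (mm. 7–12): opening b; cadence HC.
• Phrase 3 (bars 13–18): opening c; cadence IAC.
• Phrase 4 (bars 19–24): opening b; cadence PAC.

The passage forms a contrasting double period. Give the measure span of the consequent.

measures 13–24

In a double period the first pair of phrases (ending half cadence) is the large antecedent and the second pair (ending perfect authentic cadence) is the large consequent; the consequent is measures 13–24.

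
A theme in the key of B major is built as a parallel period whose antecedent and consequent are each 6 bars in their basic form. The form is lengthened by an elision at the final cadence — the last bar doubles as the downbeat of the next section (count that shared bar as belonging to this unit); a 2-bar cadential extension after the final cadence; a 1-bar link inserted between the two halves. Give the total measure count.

15 measures

Basic parallel period: 6 + 6 = 12 bars.
12 (basic form) + 2 (cadential extension) + 1 (link) = 15.
The elision shares a bar with the next section but does not change this unit's count.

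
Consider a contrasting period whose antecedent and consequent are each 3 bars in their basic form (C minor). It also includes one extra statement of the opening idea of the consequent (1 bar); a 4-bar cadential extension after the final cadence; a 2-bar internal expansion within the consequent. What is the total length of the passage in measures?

13 measures

Basic contrasting period: 3 + 3 = 6 bars.
6 (basic form) + 1 (extra statement) + 4 (cadential extension) + 2 (internal expansion) = 13.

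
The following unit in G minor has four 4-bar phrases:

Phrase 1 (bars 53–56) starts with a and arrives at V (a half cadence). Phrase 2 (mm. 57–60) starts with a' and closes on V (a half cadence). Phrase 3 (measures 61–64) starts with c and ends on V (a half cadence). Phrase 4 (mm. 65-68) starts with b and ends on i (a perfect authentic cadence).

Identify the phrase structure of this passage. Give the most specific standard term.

contrasting double period

Four phrases in two halves: the first half (mm. 53-60) ends with a half cadence, the second (mm. 61-68) with a perfect authentic cadence — a large antecedent–consequent pair, i.e. a double period.
Phrase 3 begins with different material from phrase 1, making it contrasting.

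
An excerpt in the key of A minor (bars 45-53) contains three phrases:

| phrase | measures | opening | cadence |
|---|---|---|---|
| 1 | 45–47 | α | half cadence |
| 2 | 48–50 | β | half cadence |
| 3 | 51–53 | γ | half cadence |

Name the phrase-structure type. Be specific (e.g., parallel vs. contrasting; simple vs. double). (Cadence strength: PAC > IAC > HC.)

The final phrase closes with a half cadence, which is not stronger than the preceding half cadence; the 3 phrases lack an overall antecedent–consequent design and so form a phrase group.

phrase group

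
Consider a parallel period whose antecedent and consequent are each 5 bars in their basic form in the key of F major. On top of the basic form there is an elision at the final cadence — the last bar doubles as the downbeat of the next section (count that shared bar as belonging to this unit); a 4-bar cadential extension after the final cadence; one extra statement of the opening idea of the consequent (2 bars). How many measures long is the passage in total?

Basic parallel period: 5 + 5 = 10 bars.
10 (basic form) + 4 (cadential extension) + 2 (extra statement) = 16.
The elision shares a bar with the next section but does not change this unit's count.

16 measures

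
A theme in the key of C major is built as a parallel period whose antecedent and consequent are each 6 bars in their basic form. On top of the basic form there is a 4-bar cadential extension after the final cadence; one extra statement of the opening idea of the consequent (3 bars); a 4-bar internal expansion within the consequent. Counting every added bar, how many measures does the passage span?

23 measures

Basic parallel period: 6 + 6 = 12 bars.
12 (basic form) + 4 (cadential extension) + 3 (extra statement) + 4 (internal expansion) = 23.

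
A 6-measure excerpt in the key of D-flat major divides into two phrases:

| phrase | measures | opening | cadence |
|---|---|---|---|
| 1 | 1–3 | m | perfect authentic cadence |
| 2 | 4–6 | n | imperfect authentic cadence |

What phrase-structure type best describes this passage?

phrase group

The second phrase closes with an imperfect authentic cadence, which is not stronger than the first phrase's perfect authentic cadence; without a weak→strong cadential pair there is no antecedent–consequent relationship, so this is a phrase group rather than a period.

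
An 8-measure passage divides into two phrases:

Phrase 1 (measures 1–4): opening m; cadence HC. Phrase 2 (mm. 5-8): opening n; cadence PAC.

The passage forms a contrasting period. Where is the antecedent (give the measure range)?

measures 1–4

The antecedent is the phrase ending with the weaker cadence (half cadence, phrase 1) and the consequent the one ending more conclusively (perfect authentic cadence, phrase 2); the antecedent is mm. 1-4.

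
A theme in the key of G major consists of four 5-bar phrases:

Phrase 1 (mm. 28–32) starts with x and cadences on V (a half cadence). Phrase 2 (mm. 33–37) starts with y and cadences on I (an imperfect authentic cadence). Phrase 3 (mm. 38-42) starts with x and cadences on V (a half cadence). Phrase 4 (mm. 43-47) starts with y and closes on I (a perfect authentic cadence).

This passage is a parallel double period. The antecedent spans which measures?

measures 28–37

In a double period the four phrases pair into a large antecedent (phrases 1–2, ending imperfect authentic cadence) and a large consequent (phrases 3–4, ending perfect authentic cadence). The antecedent spans bars 28–37.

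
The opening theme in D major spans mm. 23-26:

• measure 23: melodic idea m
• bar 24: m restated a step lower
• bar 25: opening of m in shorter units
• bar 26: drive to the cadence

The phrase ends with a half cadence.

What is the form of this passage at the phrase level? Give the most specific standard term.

Basic idea (m. 23) + its repetition (bar 24) form the presentation; fragmentation and cadence (mm. 25–26) form the continuation — the 4-bar whole is a sentence.

sentence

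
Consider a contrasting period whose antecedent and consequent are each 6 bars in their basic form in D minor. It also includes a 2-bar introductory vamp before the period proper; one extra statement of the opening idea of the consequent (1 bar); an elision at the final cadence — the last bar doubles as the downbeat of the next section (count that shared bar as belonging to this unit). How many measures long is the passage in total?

15 measures

Basic contrasting period: 6 + 6 = 12 bars.
12 (basic form) + 2 (introduction) + 1 (extra statement) = 15.
The elision shares a bar with the next section but does not change this unit's count.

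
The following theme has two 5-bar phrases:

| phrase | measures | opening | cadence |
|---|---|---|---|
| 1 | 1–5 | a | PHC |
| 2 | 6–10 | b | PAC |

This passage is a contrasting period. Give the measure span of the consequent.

measures 6–10

The antecedent is the phrase ending with the weaker cadence (Phrygian half cadence, phrase 1) and the consequent the one ending more conclusively (perfect authentic cadence, phrase 2); the consequent is measures 6–10.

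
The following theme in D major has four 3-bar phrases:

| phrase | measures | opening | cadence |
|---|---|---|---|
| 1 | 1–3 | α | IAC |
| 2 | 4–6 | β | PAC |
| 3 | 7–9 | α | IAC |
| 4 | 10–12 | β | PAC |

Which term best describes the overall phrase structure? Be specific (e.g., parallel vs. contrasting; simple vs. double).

repeated period

The cadence pattern IAC–PAC–IAC–PAC is weak–strong twice, and phrases 3–4 restate phrases 1–2: a period heard twice, not a double period (which would end weakly at phrase 2).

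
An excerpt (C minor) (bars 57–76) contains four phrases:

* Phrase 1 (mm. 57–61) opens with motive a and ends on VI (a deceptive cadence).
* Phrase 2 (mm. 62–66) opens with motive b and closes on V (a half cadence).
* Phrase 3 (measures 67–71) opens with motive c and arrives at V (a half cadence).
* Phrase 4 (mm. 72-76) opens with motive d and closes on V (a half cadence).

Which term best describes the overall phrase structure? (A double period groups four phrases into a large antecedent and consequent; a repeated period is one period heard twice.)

Phrase 4 ends with a half cadence, no stronger than phrase 2's half cadence, so the four phrases do not form a double period; nor do phrases 3–4 duplicate 1–2, so it is not a repeated period. With no phrase reaching a conclusive cadence, the passage is a phrase group.

phrase group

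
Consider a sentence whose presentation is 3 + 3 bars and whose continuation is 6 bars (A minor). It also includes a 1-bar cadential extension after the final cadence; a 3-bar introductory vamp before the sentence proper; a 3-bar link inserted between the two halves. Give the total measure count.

Basic sentence: 3 + 3 + 6 = 12 bars.
12 (basic form) + 1 (cadential extension) + 3 (introduction) + 3 (link) = 19.

19 measures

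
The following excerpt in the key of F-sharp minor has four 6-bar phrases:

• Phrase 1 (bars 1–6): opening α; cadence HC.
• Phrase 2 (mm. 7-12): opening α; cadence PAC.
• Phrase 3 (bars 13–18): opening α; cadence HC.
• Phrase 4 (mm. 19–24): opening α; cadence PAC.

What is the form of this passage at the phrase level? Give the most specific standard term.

The cadence pattern HC–PAC–HC–PAC is weak–strong twice, and phrases 3–4 restate phrases 1–2: a period heard twice, not a double period (which would end weakly at phrase 2).

repeated period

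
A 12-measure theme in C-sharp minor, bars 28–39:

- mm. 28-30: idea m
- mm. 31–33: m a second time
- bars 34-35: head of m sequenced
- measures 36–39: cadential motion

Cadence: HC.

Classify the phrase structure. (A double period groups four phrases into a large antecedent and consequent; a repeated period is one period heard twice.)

Basic idea (mm. 28–30) + its repetition (measures 31–33) form the presentation; fragmentation and cadence (mm. 34–39) form the continuation — the 12-bar whole is a sentence.

sentence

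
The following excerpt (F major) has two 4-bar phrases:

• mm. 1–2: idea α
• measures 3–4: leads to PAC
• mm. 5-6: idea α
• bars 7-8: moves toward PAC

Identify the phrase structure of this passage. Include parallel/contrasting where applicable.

repeated phrase

Both phrases have the same opening (α) and the same cadence (perfect authentic cadence): the second is a restatement, not a consequent, so this is a repeated phrase rather than a period.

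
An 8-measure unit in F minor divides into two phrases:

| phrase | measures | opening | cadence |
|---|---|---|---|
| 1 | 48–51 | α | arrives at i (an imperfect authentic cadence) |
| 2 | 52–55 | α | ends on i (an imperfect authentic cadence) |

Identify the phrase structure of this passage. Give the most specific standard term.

repeated phrase

Both phrases have the same opening (α) and the same cadence (imperfect authentic cadence): the second is a restatement, not a consequent, so this is a repeated phrase rather than a period.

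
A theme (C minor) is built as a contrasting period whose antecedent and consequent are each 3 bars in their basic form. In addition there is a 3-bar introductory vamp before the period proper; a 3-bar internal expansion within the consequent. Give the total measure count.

Basic contrasting period: 3 + 3 = 6 bars.
6 (basic form) + 3 (introduction) + 3 (internal expansion) = 12.

12 measures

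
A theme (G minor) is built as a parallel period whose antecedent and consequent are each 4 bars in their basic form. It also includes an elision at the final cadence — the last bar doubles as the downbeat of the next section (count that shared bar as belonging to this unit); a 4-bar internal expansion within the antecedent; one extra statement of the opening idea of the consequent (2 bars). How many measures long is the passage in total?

14 measures

Basic parallel period: 4 + 4 = 8 bars.
8 (basic form) + 4 (internal expansion) + 2 (extra statement) = 14.
The elision shares a bar with the next section but does not change this unit's count.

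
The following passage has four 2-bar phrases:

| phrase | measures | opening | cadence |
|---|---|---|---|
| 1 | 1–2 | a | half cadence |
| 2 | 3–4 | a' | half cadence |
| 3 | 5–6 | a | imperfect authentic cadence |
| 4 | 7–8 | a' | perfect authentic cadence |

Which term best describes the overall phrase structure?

parallel double period

Four phrases in two halves: the first half (bars 1–4) ends with a half cadence, the second (bars 5-8) with a perfect authentic cadence — a large antecedent–consequent pair, i.e. a double period.
Phrase 3 begins with the same material as phrase 1, making it parallel.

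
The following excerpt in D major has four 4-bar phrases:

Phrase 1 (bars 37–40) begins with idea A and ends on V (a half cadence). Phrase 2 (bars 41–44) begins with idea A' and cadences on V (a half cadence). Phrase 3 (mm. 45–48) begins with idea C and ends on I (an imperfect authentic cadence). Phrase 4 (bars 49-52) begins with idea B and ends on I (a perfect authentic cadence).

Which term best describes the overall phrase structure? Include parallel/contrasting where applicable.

contrasting double period

Four phrases in two halves: the first half (bars 37–44) ends with a half cadence, the second (bars 45–52) with a perfect authentic cadence — a large antecedent–consequent pair, i.e. a double period.
Phrase 3 begins with different material from phrase 1, making it contrasting.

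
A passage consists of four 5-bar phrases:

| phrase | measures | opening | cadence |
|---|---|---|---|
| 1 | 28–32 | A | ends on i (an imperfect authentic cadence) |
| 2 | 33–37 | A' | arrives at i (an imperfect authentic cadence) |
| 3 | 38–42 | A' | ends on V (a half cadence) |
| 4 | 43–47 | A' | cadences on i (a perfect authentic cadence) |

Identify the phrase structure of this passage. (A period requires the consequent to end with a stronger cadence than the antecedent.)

parallel double period

Four phrases in two halves: the first half (mm. 28-37) ends with an imperfect authentic cadence, the second (bars 38-47) with a perfect authentic cadence — a large antecedent–consequent pair, i.e. a double period.
Phrase 3 begins with the same material as phrase 1, making it parallel.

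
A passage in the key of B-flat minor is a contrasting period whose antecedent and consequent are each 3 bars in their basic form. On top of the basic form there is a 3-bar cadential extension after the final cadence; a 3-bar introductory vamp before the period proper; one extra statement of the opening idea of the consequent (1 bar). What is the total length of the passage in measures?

Basic contrasting period: 3 + 3 = 6 bars.
6 (basic form) + 3 (cadential extension) + 3 (introduction) + 1 (extra statement) = 13.

13 measures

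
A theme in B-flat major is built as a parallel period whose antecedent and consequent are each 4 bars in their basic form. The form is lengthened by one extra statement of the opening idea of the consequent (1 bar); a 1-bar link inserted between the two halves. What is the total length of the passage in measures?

10 measures

Basic parallel period: 4 + 4 = 8 bars.
8 (basic form) + 1 (extra statement) + 1 (link) = 10.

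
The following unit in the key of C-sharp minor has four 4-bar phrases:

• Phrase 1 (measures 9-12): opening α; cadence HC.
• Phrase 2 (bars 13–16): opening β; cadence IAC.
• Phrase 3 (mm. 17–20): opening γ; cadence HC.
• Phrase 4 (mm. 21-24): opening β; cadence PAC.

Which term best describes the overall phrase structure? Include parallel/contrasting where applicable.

contrasting double period

Four phrases in two halves: the first half (mm. 9–16) ends with an imperfect authentic cadence, the second (mm. 17–24) with a perfect authentic cadence — a large antecedent–consequent pair, i.e. a double period.
Phrase 3 begins with different material from phrase 1, making it contrasting.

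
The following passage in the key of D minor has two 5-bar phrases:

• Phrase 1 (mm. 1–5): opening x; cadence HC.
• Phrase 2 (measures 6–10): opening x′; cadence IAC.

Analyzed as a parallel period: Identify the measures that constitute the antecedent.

The antecedent is the phrase ending with the weaker cadence (half cadence, phrase 1) and the consequent the one ending more conclusively (imperfect authentic cadence, phrase 2); the antecedent is measures 1–5.

measures 1–5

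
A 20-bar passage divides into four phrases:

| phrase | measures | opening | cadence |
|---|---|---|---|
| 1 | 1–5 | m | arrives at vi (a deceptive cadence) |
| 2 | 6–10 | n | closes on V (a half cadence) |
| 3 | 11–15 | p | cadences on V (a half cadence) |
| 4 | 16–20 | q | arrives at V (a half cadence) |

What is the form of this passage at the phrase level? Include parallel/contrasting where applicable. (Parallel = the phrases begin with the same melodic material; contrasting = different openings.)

Phrase 4 ends with a half cadence, no stronger than phrase 2's half cadence, so the four phrases do not form a double period; nor do phrases 3–4 duplicate 1–2, so it is not a repeated period. With no phrase reaching a conclusive cadence, the passage is a phrase group.

phrase group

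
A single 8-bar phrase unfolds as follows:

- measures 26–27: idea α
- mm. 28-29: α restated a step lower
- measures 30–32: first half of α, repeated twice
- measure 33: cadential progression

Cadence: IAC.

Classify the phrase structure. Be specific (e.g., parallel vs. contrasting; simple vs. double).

sentence

Basic idea (measures 26–27) + its repetition (mm. 28–29) form the presentation; fragmentation and cadence (measures 30-33) form the continuation — the 8-bar whole is a sentence.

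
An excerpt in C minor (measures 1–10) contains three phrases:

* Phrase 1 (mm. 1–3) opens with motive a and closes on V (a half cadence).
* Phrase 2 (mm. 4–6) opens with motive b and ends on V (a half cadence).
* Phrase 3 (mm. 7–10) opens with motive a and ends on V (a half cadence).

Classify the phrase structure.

The final phrase closes with a half cadence, which is not stronger than the preceding half cadence; the 3 phrases lack an overall antecedent–consequent design and so form a phrase group.

phrase group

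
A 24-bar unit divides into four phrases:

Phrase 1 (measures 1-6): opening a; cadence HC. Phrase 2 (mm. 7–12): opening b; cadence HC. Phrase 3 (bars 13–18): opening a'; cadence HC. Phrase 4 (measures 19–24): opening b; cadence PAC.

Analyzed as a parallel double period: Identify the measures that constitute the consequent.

measures 13–24

In a double period the four phrases pair into a large antecedent (phrases 1–2, ending half cadence) and a large consequent (phrases 3–4, ending perfect authentic cadence). The consequent spans mm. 13-24.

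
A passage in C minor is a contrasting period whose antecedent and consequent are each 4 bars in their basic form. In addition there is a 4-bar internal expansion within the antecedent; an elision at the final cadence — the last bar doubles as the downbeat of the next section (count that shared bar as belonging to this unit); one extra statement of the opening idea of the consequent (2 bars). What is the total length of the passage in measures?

14 measures

Basic contrasting period: 4 + 4 = 8 bars.
8 (basic form) + 4 (internal expansion) + 2 (extra statement) = 14.
The elision shares a bar with the next section but does not change this unit's count.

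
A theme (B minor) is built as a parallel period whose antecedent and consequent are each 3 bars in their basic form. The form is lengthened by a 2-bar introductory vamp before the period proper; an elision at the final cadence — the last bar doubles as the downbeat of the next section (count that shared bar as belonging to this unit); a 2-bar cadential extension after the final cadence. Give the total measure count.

10 measures

Basic parallel period: 3 + 3 = 6 bars.
6 (basic form) + 2 (introduction) + 2 (cadential extension) = 10.
The elision shares a bar with the next section but does not change this unit's count.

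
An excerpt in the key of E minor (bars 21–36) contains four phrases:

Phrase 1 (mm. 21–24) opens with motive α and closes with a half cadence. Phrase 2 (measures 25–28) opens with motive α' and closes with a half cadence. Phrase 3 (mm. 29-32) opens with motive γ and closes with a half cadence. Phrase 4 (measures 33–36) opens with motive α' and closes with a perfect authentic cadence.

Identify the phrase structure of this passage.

contrasting double period

Four phrases in two halves: the first half (measures 21–28) ends with a half cadence, the second (mm. 29-36) with a perfect authentic cadence — a large antecedent–consequent pair, i.e. a double period.
Phrase 3 begins with different material from phrase 1, making it contrasting.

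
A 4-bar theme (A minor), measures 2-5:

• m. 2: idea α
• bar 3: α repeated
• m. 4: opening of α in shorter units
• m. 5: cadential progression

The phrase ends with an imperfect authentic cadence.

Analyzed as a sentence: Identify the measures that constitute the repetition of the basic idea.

measures 3–3

The presentation of a sentence is the basic idea (bar 2) plus its repetition (bar 3); the repetition of the basic idea is therefore m. 3.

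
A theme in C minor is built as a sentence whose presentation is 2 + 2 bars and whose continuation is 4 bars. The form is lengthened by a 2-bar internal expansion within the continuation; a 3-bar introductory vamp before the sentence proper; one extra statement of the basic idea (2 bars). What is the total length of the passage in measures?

Basic sentence: 2 + 2 + 4 = 8 bars.
8 (basic form) + 2 (internal expansion) + 3 (introduction) + 2 (extra statement) = 15.

15 measures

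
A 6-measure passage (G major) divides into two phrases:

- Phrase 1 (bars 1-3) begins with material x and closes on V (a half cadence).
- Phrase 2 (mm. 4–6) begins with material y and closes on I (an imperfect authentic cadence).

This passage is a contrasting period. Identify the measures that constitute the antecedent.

measures 1–3

The antecedent is the phrase ending with the weaker cadence (half cadence, phrase 1) and the consequent the one ending more conclusively (imperfect authentic cadence, phrase 2); the antecedent is measures 1–3.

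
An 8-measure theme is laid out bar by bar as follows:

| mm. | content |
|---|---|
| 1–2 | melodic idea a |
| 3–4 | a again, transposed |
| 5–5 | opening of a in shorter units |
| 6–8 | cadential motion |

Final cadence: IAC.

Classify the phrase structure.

Basic idea (mm. 1–2) + its repetition (mm. 3-4) form the presentation; fragmentation and cadence (mm. 5-8) form the continuation — the 8-bar whole is a sentence.

sentence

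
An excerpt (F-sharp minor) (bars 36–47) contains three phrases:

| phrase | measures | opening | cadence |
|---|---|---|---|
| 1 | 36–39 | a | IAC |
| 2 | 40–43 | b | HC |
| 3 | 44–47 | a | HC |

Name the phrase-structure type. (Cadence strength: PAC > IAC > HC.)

phrase group

The final phrase closes with a half cadence, which is not stronger than the preceding half cadence; the 3 phrases lack an overall antecedent–consequent design and so form a phrase group.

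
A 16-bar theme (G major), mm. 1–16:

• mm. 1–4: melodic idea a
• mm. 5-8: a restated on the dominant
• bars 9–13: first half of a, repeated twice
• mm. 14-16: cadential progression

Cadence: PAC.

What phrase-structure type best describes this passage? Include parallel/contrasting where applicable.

sentence

Basic idea (bars 1–4) + its repetition (measures 5–8) form the presentation; fragmentation and cadence (mm. 9–16) form the continuation — the 16-bar whole is a sentence.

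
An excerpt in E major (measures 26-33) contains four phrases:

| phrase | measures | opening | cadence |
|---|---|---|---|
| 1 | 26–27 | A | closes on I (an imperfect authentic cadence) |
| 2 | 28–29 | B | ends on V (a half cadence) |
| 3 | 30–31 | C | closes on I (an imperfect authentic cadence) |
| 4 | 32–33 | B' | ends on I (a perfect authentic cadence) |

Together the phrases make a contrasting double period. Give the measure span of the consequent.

measures 30–33

In a double period the first pair of phrases (ending half cadence) is the large antecedent and the second pair (ending perfect authentic cadence) is the large consequent; the consequent is measures 30–33.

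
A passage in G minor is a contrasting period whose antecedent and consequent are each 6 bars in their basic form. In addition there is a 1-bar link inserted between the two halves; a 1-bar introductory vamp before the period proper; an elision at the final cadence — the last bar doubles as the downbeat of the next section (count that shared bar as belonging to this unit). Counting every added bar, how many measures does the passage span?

14 measures

Basic contrasting period: 6 + 6 = 12 bars.
12 (basic form) + 1 (link) + 1 (introduction) = 14.
The elision shares a bar with the next section but does not change this unit's count.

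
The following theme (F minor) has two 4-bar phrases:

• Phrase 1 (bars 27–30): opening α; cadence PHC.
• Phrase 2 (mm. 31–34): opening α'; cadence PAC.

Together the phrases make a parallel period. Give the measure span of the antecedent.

measures 27–30

The phrase ending with the weaker cadence (Phrygian half cadence) is the antecedent; the one ending more conclusively (perfect authentic cadence) is the consequent. The antecedent is measures 27–30.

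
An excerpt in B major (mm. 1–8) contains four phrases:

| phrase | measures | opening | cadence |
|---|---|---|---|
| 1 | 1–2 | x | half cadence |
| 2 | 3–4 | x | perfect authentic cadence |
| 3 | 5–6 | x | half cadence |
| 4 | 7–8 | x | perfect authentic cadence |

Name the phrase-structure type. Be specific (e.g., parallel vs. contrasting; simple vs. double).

repeated period

The cadence pattern HC–PAC–HC–PAC is weak–strong twice, and phrases 3–4 restate phrases 1–2: a period heard twice, not a double period (which would end weakly at phrase 2).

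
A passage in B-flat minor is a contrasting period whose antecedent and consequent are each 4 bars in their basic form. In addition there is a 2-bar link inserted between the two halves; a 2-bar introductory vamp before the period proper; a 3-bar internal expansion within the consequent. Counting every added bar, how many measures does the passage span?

15 measures

Basic contrasting period: 4 + 4 = 8 bars.
8 (basic form) + 2 (link) + 2 (introduction) + 3 (internal expansion) = 15.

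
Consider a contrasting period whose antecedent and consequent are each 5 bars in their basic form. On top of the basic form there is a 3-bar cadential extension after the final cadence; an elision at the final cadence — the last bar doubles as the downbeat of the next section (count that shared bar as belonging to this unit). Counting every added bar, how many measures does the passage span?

Basic contrasting period: 5 + 5 = 10 bars.
10 (basic form) + 3 (cadential extension) = 13.
The elision shares a bar with the next section but does not change this unit's count.

13 measures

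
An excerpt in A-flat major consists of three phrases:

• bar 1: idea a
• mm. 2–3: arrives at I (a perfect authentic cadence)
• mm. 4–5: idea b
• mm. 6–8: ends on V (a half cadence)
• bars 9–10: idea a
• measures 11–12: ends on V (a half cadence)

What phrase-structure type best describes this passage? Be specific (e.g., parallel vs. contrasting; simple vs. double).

phrase group

The final phrase closes with a half cadence, which is not stronger than the preceding half cadence; the 3 phrases lack an overall antecedent–consequent design and so form a phrase group.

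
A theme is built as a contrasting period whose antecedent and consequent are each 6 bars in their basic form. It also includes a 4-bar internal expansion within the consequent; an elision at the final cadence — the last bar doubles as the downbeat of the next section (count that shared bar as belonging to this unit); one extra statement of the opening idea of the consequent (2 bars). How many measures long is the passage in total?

Basic contrasting period: 6 + 6 = 12 bars.
12 (basic form) + 4 (internal expansion) + 2 (extra statement) = 18.
The elision shares a bar with the next section but does not change this unit's count.

18 measures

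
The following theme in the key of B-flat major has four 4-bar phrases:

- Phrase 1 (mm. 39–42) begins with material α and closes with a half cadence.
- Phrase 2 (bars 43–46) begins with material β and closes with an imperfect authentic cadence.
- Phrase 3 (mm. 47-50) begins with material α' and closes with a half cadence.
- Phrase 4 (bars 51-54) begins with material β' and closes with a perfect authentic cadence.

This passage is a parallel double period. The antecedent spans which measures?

measures 39–46

In a double period the four phrases pair into a large antecedent (phrases 1–2, ending imperfect authentic cadence) and a large consequent (phrases 3–4, ending perfect authentic cadence). The antecedent spans measures 39-46.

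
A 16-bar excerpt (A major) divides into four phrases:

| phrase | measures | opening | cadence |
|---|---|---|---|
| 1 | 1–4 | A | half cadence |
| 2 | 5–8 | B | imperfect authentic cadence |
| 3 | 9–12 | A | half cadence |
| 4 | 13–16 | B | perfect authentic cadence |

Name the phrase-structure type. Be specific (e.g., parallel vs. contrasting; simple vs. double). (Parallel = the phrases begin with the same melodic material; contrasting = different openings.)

parallel double period

Four phrases in two halves: the first half (bars 1–8) ends with an imperfect authentic cadence, the second (mm. 9-16) with a perfect authentic cadence — a large antecedent–consequent pair, i.e. a double period.
Phrase 3 begins with the same material as phrase 1, making it parallel.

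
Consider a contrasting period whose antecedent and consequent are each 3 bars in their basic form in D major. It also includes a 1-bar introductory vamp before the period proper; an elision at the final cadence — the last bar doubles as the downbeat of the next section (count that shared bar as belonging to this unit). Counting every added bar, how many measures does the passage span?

Basic contrasting period: 3 + 3 = 6 bars.
6 (basic form) + 1 (introduction) = 7.
The elision shares a bar with the next section but does not change this unit's count.

7 measures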